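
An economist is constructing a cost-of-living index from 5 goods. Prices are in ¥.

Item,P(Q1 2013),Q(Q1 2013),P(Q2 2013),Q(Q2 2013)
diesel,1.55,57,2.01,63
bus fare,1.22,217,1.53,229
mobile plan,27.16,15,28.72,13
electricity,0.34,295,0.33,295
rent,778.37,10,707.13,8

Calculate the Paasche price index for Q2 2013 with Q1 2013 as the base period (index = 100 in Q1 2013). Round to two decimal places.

93.59

Paasche price index uses current-period quantities as weights.
ΣP(Q2 2013)·Q(Q2 2013) = 2.01×63 + 1.53×229 + 28.72×13 + 0.33×295 + 707.13×8 = 126.63 + 350.37 + 373.36 + 97.35 + 5657.04 = 6604.75
ΣP(Q1 2013)·Q(Q2 2013) = 1.55×63 + 1.22×229 + 27.16×13 + 0.34×295 + 778.37×8 = 97.65 + 279.38 + 353.08 + 100.3 + 6226.96 = 7057.37
Index = 6604.75 / 7057.37 × 100 = 93.5866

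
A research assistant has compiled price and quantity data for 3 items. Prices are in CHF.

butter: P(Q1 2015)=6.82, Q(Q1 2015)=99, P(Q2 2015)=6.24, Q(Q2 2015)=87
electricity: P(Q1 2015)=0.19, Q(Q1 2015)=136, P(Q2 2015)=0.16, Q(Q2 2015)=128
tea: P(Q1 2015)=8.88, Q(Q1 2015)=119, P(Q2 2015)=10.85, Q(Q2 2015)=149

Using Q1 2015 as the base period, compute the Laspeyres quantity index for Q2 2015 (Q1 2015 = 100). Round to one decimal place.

110.4

Laspeyres quantity index uses base-period prices as weights.
ΣP(Q1 2015)·Q(Q2 2015) = 6.82×87 + 0.19×128 + 8.88×149 = 593.34 + 24.32 + 1323.12 = 1940.78
ΣP(Q1 2015)·Q(Q1 2015) = 6.82×99 + 0.19×136 + 8.88×119 = 675.18 + 25.84 + 1056.72 = 1757.74
Index = 1940.78 / 1757.74 × 100 = 110.4134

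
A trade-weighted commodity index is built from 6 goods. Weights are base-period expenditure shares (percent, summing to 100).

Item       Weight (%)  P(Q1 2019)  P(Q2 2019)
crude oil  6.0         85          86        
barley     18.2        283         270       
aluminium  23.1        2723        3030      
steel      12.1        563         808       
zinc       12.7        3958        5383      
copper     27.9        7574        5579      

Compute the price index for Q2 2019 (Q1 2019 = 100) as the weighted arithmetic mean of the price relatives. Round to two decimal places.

crude oil: 6.0 × (86/85) = 6.0 × 1.011765 = 6.0706
barley: 18.2 × (270/283) = 18.2 × 0.954064 = 17.3640
aluminium: 23.1 × (3030/2723) = 23.1 × 1.112743 = 25.7044
steel: 12.1 × (808/563) = 12.1 × 1.435169 = 17.3655
zinc: 12.7 × (5383/3958) = 12.7 × 1.360030 = 17.2724
copper: 27.9 × (5579/7574) = 27.9 × 0.736599 = 20.5511
Index = Σ wᵢ·(p₁ᵢ/p₀ᵢ) = 6.0706 + 17.3640 + 25.7044 + 17.3655 + 17.2724 + 20.5511 = 104.3280

104.33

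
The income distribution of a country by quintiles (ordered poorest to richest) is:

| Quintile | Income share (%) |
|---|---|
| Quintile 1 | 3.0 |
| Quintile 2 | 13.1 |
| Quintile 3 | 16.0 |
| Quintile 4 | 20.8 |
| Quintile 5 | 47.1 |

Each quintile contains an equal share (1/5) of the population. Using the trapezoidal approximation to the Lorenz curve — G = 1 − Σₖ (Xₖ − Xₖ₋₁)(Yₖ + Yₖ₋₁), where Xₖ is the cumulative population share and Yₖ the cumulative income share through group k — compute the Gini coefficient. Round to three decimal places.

Cumulative income shares Yₖ: 0.0300, 0.1610, 0.3210, 0.5290, 1.0000
Σ (Xₖ−Xₖ₋₁)(Yₖ+Yₖ₋₁) = (1/5)(0.0300+0.0000) + (1/5)(0.1610+0.0300) + (1/5)(0.3210+0.1610) + (1/5)(0.5290+0.3210) + (1/5)(1.0000+0.5290)
  = 0.0060 + 0.0382 + 0.0964 + 0.1700 + 0.3058 = 0.6164
G = 1 − 0.6164 = 0.3836

0.384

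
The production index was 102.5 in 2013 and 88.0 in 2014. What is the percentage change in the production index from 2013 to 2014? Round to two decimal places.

-14.15%

Change = (88.0 − 102.5) / 102.5 × 100
       = -14.5 / 102.5 × 100 = -14.1463%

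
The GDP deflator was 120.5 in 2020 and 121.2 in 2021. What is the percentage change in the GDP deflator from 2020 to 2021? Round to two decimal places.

Change = (121.2 − 120.5) / 120.5 × 100
       = 0.7 / 120.5 × 100 = 0.5809%

0.58%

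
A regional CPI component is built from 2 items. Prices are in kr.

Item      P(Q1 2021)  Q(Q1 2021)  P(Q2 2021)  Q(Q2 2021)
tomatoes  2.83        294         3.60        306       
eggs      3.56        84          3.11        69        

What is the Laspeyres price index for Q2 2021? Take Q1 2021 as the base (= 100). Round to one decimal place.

Laspeyres price index uses base-period quantities as weights.
ΣP(Q2 2021)·Q(Q1 2021) = 3.60×294 + 3.11×84 = 1058.4 + 261.24 = 1319.64
ΣP(Q1 2021)·Q(Q1 2021) = 2.83×294 + 3.56×84 = 832.02 + 299.04 = 1131.06
Index = 1319.64 / 1131.06 × 100 = 116.6729

116.7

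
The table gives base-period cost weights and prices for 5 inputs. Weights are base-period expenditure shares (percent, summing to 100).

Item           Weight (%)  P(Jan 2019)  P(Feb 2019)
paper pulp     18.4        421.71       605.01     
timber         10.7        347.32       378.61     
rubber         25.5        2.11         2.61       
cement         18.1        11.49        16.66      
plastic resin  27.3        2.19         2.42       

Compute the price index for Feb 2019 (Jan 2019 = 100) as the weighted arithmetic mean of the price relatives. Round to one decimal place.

126.0

paper pulp: 18.4 × (605.01/421.71) = 18.4 × 1.434659 = 26.3977
timber: 10.7 × (378.61/347.32) = 10.7 × 1.090090 = 11.6640
rubber: 25.5 × (2.61/2.11) = 25.5 × 1.236967 = 31.5427
cement: 18.1 × (16.66/11.49) = 18.1 × 1.449956 = 26.2442
plastic resin: 27.3 × (2.42/2.19) = 27.3 × 1.105023 = 30.1671
Index = Σ wᵢ·(p₁ᵢ/p₀ᵢ) = 26.3977 + 11.6640 + 31.5427 + 26.2442 + 30.1671 = 126.0157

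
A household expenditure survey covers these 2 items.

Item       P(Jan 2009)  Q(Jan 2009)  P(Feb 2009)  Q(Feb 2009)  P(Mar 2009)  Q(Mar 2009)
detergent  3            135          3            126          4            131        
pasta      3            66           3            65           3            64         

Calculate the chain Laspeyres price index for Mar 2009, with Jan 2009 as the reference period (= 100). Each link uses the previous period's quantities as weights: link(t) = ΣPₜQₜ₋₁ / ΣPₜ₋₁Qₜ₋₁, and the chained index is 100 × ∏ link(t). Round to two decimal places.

121.99

Link Jan 2009→Feb 2009:
ΣP(Feb 2009)Q(Jan 2009) = 3×135 + 3×66 = 405 + 198 = 603
ΣP(Jan 2009)Q(Jan 2009) = 3×135 + 3×66 = 405 + 198 = 603
link = 603/603 = 1.000000
Link Feb 2009→Mar 2009:
ΣP(Mar 2009)Q(Feb 2009) = 4×126 + 3×65 = 504 + 195 = 699
ΣP(Feb 2009)Q(Feb 2009) = 3×126 + 3×65 = 378 + 195 = 573
link = 699/573 = 1.219895
Chained index = 100 × 1.000000 × 1.219895 = 121.9895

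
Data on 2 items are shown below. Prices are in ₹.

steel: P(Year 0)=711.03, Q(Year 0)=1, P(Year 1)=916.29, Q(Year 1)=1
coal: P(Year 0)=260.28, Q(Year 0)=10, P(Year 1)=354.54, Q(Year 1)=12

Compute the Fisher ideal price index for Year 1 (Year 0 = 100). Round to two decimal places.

Laspeyres component (base-period weights):
ΣP(Year 1)Q(Year 0) = 916.29×1 + 354.54×10 = 916.29 + 3545.4 = 4461.69
ΣP(Year 0)Q(Year 0) = 711.03×1 + 260.28×10 = 711.03 + 2602.8 = 3313.83
L = 4461.69 / 3313.83 × 100 = 134.6385
Paasche component (current-period weights):
ΣP(Year 1)Q(Year 1) = 916.29×1 + 354.54×12 = 916.29 + 4254.48 = 5170.77
ΣP(Year 0)Q(Year 1) = 711.03×1 + 260.28×12 = 711.03 + 3123.36 = 3834.39
P = 5170.77 / 3834.39 × 100 = 134.8525
Fisher = √(L × P) = √(134.6385 × 134.8525) = 134.7454

134.75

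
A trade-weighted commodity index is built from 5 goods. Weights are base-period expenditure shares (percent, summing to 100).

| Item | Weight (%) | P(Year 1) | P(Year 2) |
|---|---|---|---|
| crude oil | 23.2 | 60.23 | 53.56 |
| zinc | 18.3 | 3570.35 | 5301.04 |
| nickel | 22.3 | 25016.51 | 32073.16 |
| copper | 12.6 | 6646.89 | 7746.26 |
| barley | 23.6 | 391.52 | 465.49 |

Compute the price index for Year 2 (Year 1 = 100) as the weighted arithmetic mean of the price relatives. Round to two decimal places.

crude oil: 23.2 × (53.56/60.23) = 23.2 × 0.889258 = 20.6308
zinc: 18.3 × (5301.04/3570.35) = 18.3 × 1.484740 = 27.1707
nickel: 22.3 × (32073.16/25016.51) = 22.3 × 1.282080 = 28.5904
copper: 12.6 × (7746.26/6646.89) = 12.6 × 1.165396 = 14.6840
barley: 23.6 × (465.49/391.52) = 23.6 × 1.188930 = 28.0588
Index = Σ wᵢ·(p₁ᵢ/p₀ᵢ) = 20.6308 + 27.1707 + 28.5904 + 14.6840 + 28.0588 = 119.1346

119.13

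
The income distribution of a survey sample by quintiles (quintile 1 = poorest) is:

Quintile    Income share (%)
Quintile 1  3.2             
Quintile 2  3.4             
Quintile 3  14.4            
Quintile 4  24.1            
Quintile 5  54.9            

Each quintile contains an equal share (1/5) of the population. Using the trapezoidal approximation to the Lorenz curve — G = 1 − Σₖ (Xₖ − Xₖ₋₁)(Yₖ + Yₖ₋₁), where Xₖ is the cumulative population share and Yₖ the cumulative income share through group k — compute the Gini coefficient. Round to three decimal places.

Cumulative income shares Yₖ: 0.0320, 0.0660, 0.2100, 0.4510, 1.0000
Σ (Xₖ−Xₖ₋₁)(Yₖ+Yₖ₋₁) = (1/5)(0.0320+0.0000) + (1/5)(0.0660+0.0320) + (1/5)(0.2100+0.0660) + (1/5)(0.4510+0.2100) + (1/5)(1.0000+0.4510)
  = 0.0064 + 0.0196 + 0.0552 + 0.1322 + 0.2902 = 0.5036
G = 1 − 0.5036 = 0.4964

0.496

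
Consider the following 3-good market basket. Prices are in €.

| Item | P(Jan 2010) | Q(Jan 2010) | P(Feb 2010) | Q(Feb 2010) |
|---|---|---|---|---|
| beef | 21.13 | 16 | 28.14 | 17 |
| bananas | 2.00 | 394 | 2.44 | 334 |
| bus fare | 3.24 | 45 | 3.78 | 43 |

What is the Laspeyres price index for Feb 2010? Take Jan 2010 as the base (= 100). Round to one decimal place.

Laspeyres price index uses base-period quantities as weights.
ΣP(Feb 2010)·Q(Jan 2010) = 28.14×16 + 2.44×394 + 3.78×45 = 450.24 + 961.36 + 170.1 = 1581.7
ΣP(Jan 2010)·Q(Jan 2010) = 21.13×16 + 2.00×394 + 3.24×45 = 338.08 + 788 + 145.8 = 1271.88
Index = 1581.7 / 1271.88 × 100 = 124.3592

124.4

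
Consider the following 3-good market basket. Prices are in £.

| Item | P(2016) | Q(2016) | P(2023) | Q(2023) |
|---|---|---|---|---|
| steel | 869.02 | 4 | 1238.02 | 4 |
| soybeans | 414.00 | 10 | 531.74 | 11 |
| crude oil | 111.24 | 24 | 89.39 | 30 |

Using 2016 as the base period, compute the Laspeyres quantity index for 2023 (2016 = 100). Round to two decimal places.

Laspeyres quantity index uses base-period prices as weights.
ΣP(2016)·Q(2023) = 869.02×4 + 414.00×11 + 111.24×30 = 3476.08 + 4554 + 3337.2 = 11367.28
ΣP(2016)·Q(2016) = 869.02×4 + 414.00×10 + 111.24×24 = 3476.08 + 4140 + 2669.76 = 10285.84
Index = 11367.28 / 10285.84 × 100 = 110.5139

110.51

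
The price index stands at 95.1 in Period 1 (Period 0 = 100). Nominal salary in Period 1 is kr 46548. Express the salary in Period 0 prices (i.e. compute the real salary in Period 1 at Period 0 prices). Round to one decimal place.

48946.4

Real = Nominal ÷ (Index/100) = 46548 ÷ (95.1/100)
     = 46548 ÷ 0.951 = 48946.3722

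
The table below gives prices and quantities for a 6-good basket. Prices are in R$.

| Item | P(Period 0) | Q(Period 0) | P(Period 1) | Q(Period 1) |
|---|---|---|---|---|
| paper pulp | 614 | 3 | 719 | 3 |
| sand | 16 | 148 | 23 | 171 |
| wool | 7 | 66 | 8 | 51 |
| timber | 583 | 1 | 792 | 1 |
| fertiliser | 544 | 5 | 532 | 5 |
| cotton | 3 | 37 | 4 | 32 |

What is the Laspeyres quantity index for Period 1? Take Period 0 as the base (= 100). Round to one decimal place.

103.1

Laspeyres quantity index uses base-period prices as weights.
ΣP(Period 0)·Q(Period 1) = 614×3 + 16×171 + 7×51 + 583×1 + 544×5 + 3×32 = 1842 + 2736 + 357 + 583 + 2720 + 96 = 8334
ΣP(Period 0)·Q(Period 0) = 614×3 + 16×148 + 7×66 + 583×1 + 544×5 + 3×37 = 1842 + 2368 + 462 + 583 + 2720 + 111 = 8086
Index = 8334 / 8086 × 100 = 103.0670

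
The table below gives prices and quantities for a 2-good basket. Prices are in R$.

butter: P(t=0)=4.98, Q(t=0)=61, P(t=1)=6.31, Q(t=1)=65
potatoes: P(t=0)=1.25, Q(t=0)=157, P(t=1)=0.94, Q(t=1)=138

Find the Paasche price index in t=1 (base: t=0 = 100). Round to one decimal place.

108.8

Paasche price index uses current-period quantities as weights.
ΣP(t=1)·Q(t=1) = 6.31×65 + 0.94×138 = 410.15 + 129.72 = 539.87
ΣP(t=0)·Q(t=1) = 4.98×65 + 1.25×138 = 323.7 + 172.5 = 496.2
Index = 539.87 / 496.2 × 100 = 108.8009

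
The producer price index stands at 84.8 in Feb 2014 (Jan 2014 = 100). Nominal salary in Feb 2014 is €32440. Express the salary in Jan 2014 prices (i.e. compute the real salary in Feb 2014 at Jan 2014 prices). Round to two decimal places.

Real = Nominal ÷ (Index/100) = 32440 ÷ (84.8/100)
     = 32440 ÷ 0.848 = 38254.7170

38254.72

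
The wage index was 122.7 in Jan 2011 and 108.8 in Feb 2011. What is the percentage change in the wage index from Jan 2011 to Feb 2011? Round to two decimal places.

-11.33%

Change = (108.8 − 122.7) / 122.7 × 100
       = -13.9 / 122.7 × 100 = -11.3284%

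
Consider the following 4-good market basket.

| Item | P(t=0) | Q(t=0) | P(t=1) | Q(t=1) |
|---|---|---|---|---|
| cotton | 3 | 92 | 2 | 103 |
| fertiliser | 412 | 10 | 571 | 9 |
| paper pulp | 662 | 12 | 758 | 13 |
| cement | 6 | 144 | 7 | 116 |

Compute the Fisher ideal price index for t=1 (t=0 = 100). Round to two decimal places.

120.69

Laspeyres component (base-period weights):
ΣP(t=1)Q(t=0) = 2×92 + 571×10 + 758×12 + 7×144 = 184 + 5710 + 9096 + 1008 = 15998
ΣP(t=0)Q(t=0) = 3×92 + 412×10 + 662×12 + 6×144 = 276 + 4120 + 7944 + 864 = 13204
L = 15998 / 13204 × 100 = 121.1603
Paasche component (current-period weights):
ΣP(t=1)Q(t=1) = 2×103 + 571×9 + 758×13 + 7×116 = 206 + 5139 + 9854 + 812 = 16011
ΣP(t=0)Q(t=1) = 3×103 + 412×9 + 662×13 + 6×116 = 309 + 3708 + 8606 + 696 = 13319
P = 16011 / 13319 × 100 = 120.2117
Fisher = √(L × P) = √(121.1603 × 120.2117) = 120.6851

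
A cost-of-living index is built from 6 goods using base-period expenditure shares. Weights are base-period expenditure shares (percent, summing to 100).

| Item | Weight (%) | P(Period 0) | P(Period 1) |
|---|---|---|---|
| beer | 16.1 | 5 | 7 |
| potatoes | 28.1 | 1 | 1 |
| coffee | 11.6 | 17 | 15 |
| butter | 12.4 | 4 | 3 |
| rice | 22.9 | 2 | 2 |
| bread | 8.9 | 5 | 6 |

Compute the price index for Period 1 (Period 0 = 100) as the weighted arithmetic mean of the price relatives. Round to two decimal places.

103.76

beer: 16.1 × (7/5) = 16.1 × 1.400000 = 22.5400
potatoes: 28.1 × (1/1) = 28.1 × 1.000000 = 28.1000
coffee: 11.6 × (15/17) = 11.6 × 0.882353 = 10.2353
butter: 12.4 × (3/4) = 12.4 × 0.750000 = 9.3000
rice: 22.9 × (2/2) = 22.9 × 1.000000 = 22.9000
bread: 8.9 × (6/5) = 8.9 × 1.200000 = 10.6800
Index = Σ wᵢ·(p₁ᵢ/p₀ᵢ) = 22.5400 + 28.1000 + 10.2353 + 9.3000 + 22.9000 + 10.6800 = 103.7553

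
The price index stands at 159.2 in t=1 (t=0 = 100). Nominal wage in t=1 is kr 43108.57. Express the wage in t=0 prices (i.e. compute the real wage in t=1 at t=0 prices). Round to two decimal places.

Real = Nominal ÷ (Index/100) = 43108.57 ÷ (159.2/100)
     = 43108.57 ÷ 1.592 = 27078.2475

27078.25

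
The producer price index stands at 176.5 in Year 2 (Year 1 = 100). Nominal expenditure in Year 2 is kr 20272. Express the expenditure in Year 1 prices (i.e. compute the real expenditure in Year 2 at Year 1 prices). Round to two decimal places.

Real = Nominal ÷ (Index/100) = 20272 ÷ (176.5/100)
     = 20272 ÷ 1.765 = 11485.5524

11485.55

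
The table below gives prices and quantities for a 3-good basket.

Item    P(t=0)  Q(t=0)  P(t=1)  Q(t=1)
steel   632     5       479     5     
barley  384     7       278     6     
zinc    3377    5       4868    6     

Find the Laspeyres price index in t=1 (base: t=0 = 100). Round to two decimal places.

Laspeyres price index uses base-period quantities as weights.
ΣP(t=1)·Q(t=0) = 479×5 + 278×7 + 4868×5 = 2395 + 1946 + 24340 = 28681
ΣP(t=0)·Q(t=0) = 632×5 + 384×7 + 3377×5 = 3160 + 2688 + 16885 = 22733
Index = 28681 / 22733 × 100 = 126.1646

126.16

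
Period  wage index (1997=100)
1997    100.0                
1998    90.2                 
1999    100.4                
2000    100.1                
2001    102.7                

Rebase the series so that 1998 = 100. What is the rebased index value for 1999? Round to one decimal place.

111.3

Rebased(1999) = 100.4 / 90.2 × 100 = 111.3082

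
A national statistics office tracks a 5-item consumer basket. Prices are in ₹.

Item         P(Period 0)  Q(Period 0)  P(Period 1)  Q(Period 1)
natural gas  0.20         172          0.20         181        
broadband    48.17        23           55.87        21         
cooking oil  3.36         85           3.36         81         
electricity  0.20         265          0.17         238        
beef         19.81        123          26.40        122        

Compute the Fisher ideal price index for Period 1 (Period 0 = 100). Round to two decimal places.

125.17

Laspeyres component (base-period weights):
ΣP(Period 1)Q(Period 0) = 0.20×172 + 55.87×23 + 3.36×85 + 0.17×265 + 26.40×123 = 34.4 + 1285.01 + 285.6 + 45.05 + 3247.2 = 4897.26
ΣP(Period 0)Q(Period 0) = 0.20×172 + 48.17×23 + 3.36×85 + 0.20×265 + 19.81×123 = 34.4 + 1107.91 + 285.6 + 53 + 2436.63 = 3917.54
L = 4897.26 / 3917.54 × 100 = 125.0086
Paasche component (current-period weights):
ΣP(Period 1)Q(Period 1) = 0.20×181 + 55.87×21 + 3.36×81 + 0.17×238 + 26.40×122 = 36.2 + 1173.27 + 272.16 + 40.46 + 3220.8 = 4742.89
ΣP(Period 0)Q(Period 1) = 0.20×181 + 48.17×21 + 3.36×81 + 0.20×238 + 19.81×122 = 36.2 + 1011.57 + 272.16 + 47.6 + 2416.82 = 3784.35
P = 4742.89 / 3784.35 × 100 = 125.3291
Fisher = √(L × P) = √(125.0086 × 125.3291) = 125.1687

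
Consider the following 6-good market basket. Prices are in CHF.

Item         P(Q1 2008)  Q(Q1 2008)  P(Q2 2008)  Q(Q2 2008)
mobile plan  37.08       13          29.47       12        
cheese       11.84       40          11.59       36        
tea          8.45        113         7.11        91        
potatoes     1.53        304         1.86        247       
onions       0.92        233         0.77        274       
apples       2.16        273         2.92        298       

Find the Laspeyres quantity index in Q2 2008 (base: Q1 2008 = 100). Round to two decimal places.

Laspeyres quantity index uses base-period prices as weights.
ΣP(Q1 2008)·Q(Q2 2008) = 37.08×12 + 11.84×36 + 8.45×91 + 1.53×247 + 0.92×274 + 2.16×298 = 444.96 + 426.24 + 768.95 + 377.91 + 252.08 + 643.68 = 2913.82
ΣP(Q1 2008)·Q(Q1 2008) = 37.08×13 + 11.84×40 + 8.45×113 + 1.53×304 + 0.92×233 + 2.16×273 = 482.04 + 473.6 + 954.85 + 465.12 + 214.36 + 589.68 = 3179.65
Index = 2913.82 / 3179.65 × 100 = 91.6396

91.64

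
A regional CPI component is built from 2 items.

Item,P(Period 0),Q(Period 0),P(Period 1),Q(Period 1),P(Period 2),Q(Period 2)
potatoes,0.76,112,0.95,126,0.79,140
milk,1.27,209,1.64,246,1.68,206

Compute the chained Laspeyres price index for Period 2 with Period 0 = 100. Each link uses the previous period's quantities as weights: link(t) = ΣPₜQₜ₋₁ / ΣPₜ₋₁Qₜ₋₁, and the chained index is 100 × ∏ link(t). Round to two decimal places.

125.60

Link Period 0→Period 1:
ΣP(Period 1)Q(Period 0) = 0.95×112 + 1.64×209 = 106.4 + 342.76 = 449.16
ΣP(Period 0)Q(Period 0) = 0.76×112 + 1.27×209 = 85.12 + 265.43 = 350.55
link = 449.16/350.55 = 1.281301
Link Period 1→Period 2:
ΣP(Period 2)Q(Period 1) = 0.79×126 + 1.68×246 = 99.54 + 413.28 = 512.82
ΣP(Period 1)Q(Period 1) = 0.95×126 + 1.64×246 = 119.7 + 403.44 = 523.14
link = 512.82/523.14 = 0.980273
Chained index = 100 × 1.281301 × 0.980273 = 125.6025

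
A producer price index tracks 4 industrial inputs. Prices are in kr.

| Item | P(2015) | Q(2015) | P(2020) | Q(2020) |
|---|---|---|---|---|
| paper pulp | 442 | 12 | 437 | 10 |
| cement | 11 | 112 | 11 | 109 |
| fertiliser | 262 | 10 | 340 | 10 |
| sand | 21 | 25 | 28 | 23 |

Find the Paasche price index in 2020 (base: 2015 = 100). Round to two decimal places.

Paasche price index uses current-period quantities as weights.
ΣP(2020)·Q(2020) = 437×10 + 11×109 + 340×10 + 28×23 = 4370 + 1199 + 3400 + 644 = 9613
ΣP(2015)·Q(2020) = 442×10 + 11×109 + 262×10 + 21×23 = 4420 + 1199 + 2620 + 483 = 8722
Index = 9613 / 8722 × 100 = 110.2155

110.22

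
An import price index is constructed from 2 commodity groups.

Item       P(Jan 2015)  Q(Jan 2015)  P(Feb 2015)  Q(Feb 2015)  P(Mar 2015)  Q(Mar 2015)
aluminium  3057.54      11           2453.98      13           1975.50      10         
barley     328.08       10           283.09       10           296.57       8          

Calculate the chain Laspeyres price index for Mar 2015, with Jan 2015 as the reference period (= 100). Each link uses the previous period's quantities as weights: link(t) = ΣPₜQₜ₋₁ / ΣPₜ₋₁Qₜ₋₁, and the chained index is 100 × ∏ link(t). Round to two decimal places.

66.64

Link Jan 2015→Feb 2015:
ΣP(Feb 2015)Q(Jan 2015) = 2453.98×11 + 283.09×10 = 26993.78 + 2830.9 = 29824.68
ΣP(Jan 2015)Q(Jan 2015) = 3057.54×11 + 328.08×10 = 33632.94 + 3280.8 = 36913.74
link = 29824.68/36913.74 = 0.807956
Link Feb 2015→Mar 2015:
ΣP(Mar 2015)Q(Feb 2015) = 1975.50×13 + 296.57×10 = 25681.5 + 2965.7 = 28647.2
ΣP(Feb 2015)Q(Feb 2015) = 2453.98×13 + 283.09×10 = 31901.74 + 2830.9 = 34732.64
link = 28647.2/34732.64 = 0.824792
Chained index = 100 × 0.807956 × 0.824792 = 66.6396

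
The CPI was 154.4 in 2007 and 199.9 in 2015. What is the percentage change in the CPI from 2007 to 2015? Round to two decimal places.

Change = (199.9 − 154.4) / 154.4 × 100
       = 45.5 / 154.4 × 100 = 29.4689%

29.47%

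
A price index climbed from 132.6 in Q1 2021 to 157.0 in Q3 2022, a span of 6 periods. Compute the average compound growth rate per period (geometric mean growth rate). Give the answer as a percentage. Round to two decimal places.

2.86%

Growth factor = (157.0/132.6)^(1/6) = (1.184012)^(1/6) = 1.028551
Growth rate = 1.028551 − 1 = 0.028551 = 2.8551%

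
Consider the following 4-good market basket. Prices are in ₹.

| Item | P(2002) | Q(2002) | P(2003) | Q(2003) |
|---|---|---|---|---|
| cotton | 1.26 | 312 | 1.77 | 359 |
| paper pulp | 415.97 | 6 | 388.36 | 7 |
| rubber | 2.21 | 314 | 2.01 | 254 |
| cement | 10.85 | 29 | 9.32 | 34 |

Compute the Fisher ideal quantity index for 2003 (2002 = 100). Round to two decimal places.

Laspeyres component (base-period weights):
ΣP(2002)Q(2003) = 1.26×359 + 415.97×7 + 2.21×254 + 10.85×34 = 452.34 + 2911.79 + 561.34 + 368.9 = 4294.37
ΣP(2002)Q(2002) = 1.26×312 + 415.97×6 + 2.21×314 + 10.85×29 = 393.12 + 2495.82 + 693.94 + 314.65 = 3897.53
L = 4294.37 / 3897.53 × 100 = 110.1818
Paasche component (current-period weights):
ΣP(2003)Q(2003) = 1.77×359 + 388.36×7 + 2.01×254 + 9.32×34 = 635.43 + 2718.52 + 510.54 + 316.88 = 4181.37
ΣP(2003)Q(2002) = 1.77×312 + 388.36×6 + 2.01×314 + 9.32×29 = 552.24 + 2330.16 + 631.14 + 270.28 = 3783.82
P = 4181.37 / 3783.82 × 100 = 110.5066
Fisher = √(L × P) = √(110.1818 × 110.5066) = 110.3441

110.34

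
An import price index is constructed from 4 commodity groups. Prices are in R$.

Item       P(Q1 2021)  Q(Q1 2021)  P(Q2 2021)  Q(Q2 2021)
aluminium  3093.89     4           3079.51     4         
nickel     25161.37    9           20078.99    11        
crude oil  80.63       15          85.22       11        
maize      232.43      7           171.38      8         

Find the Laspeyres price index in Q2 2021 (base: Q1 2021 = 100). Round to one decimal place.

80.9

Laspeyres price index uses base-period quantities as weights.
ΣP(Q2 2021)·Q(Q1 2021) = 3079.51×4 + 20078.99×9 + 85.22×15 + 171.38×7 = 12318.04 + 180710.91 + 1278.3 + 1199.66 = 195506.91
ΣP(Q1 2021)·Q(Q1 2021) = 3093.89×4 + 25161.37×9 + 80.63×15 + 232.43×7 = 12375.56 + 226452.33 + 1209.45 + 1627.01 = 241664.35
Index = 195506.91 / 241664.35 × 100 = 80.9002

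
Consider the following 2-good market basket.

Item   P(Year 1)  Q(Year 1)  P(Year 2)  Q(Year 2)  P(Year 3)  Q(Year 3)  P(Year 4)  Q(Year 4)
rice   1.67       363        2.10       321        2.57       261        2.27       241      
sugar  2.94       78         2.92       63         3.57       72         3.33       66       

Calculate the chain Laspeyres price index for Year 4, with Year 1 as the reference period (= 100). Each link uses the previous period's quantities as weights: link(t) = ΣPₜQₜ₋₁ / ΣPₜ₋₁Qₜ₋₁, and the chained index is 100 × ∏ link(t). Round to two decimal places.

Link Year 1→Year 2:
ΣP(Year 2)Q(Year 1) = 2.10×363 + 2.92×78 = 762.3 + 227.76 = 990.06
ΣP(Year 1)Q(Year 1) = 1.67×363 + 2.94×78 = 606.21 + 229.32 = 835.53
link = 990.06/835.53 = 1.184948
Link Year 2→Year 3:
ΣP(Year 3)Q(Year 2) = 2.57×321 + 3.57×63 = 824.97 + 224.91 = 1049.88
ΣP(Year 2)Q(Year 2) = 2.10×321 + 2.92×63 = 674.1 + 183.96 = 858.06
link = 1049.88/858.06 = 1.223551
Link Year 3→Year 4:
ΣP(Year 4)Q(Year 3) = 2.27×261 + 3.33×72 = 592.47 + 239.76 = 832.23
ΣP(Year 3)Q(Year 3) = 2.57×261 + 3.57×72 = 670.77 + 257.04 = 927.81
link = 832.23/927.81 = 0.896983
Chained index = 100 × 1.184948 × 1.223551 × 0.896983 = 130.0486

130.05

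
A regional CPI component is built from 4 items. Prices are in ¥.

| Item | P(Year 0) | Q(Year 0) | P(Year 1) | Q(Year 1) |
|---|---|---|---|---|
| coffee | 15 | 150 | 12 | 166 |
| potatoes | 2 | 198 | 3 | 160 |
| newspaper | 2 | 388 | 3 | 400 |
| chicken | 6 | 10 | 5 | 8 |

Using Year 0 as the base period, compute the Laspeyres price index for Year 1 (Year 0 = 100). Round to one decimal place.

Laspeyres price index uses base-period quantities as weights.
ΣP(Year 1)·Q(Year 0) = 12×150 + 3×198 + 3×388 + 5×10 = 1800 + 594 + 1164 + 50 = 3608
ΣP(Year 0)·Q(Year 0) = 15×150 + 2×198 + 2×388 + 6×10 = 2250 + 396 + 776 + 60 = 3482
Index = 3608 / 3482 × 100 = 103.6186

103.6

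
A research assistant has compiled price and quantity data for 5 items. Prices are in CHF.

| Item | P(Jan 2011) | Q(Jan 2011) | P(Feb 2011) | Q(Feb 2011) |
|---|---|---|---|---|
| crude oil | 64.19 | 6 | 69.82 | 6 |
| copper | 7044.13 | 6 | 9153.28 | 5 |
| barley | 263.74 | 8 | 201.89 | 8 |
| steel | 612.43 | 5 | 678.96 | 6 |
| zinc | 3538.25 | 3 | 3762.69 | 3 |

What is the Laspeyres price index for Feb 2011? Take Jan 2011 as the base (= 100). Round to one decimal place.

122.6

Laspeyres price index uses base-period quantities as weights.
ΣP(Feb 2011)·Q(Jan 2011) = 69.82×6 + 9153.28×6 + 201.89×8 + 678.96×5 + 3762.69×3 = 418.92 + 54919.68 + 1615.12 + 3394.8 + 11288.07 = 71636.59
ΣP(Jan 2011)·Q(Jan 2011) = 64.19×6 + 7044.13×6 + 263.74×8 + 612.43×5 + 3538.25×3 = 385.14 + 42264.78 + 2109.92 + 3062.15 + 10614.75 = 58436.74
Index = 71636.59 / 58436.74 × 100 = 122.5883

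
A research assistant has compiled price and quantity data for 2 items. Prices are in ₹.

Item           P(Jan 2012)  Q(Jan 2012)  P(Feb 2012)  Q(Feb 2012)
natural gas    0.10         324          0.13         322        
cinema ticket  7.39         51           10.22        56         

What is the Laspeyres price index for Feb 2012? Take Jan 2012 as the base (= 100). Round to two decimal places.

137.64

Laspeyres price index uses base-period quantities as weights.
ΣP(Feb 2012)·Q(Jan 2012) = 0.13×324 + 10.22×51 = 42.12 + 521.22 = 563.34
ΣP(Jan 2012)·Q(Jan 2012) = 0.10×324 + 7.39×51 = 32.4 + 376.89 = 409.29
Index = 563.34 / 409.29 × 100 = 137.6383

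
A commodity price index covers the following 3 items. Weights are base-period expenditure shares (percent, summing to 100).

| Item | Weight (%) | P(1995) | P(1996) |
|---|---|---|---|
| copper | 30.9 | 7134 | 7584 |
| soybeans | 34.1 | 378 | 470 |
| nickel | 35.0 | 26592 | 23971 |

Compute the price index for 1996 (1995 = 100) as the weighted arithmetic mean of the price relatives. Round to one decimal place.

106.8

copper: 30.9 × (7584/7134) = 30.9 × 1.063078 = 32.8491
soybeans: 34.1 × (470/378) = 34.1 × 1.243386 = 42.3995
nickel: 35.0 × (23971/26592) = 35.0 × 0.901437 = 31.5503
Index = Σ wᵢ·(p₁ᵢ/p₀ᵢ) = 32.8491 + 42.3995 + 31.5503 = 106.7989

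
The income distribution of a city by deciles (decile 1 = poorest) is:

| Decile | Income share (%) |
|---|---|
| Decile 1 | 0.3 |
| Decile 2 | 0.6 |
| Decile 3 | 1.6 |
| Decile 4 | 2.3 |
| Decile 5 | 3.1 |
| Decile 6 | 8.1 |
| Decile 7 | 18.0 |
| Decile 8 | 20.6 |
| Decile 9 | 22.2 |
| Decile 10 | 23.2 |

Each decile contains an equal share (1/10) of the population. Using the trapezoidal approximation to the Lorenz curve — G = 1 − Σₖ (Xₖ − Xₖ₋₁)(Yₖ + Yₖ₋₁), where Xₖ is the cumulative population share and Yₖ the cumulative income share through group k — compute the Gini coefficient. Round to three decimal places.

Cumulative income shares Yₖ: 0.0030, 0.0090, 0.0250, 0.0480, 0.0790, 0.1600, 0.3400, 0.5460, 0.7680, 1.0000
Σ (Xₖ−Xₖ₋₁)(Yₖ+Yₖ₋₁) = (1/10)(0.0030+0.0000) + (1/10)(0.0090+0.0030) + (1/10)(0.0250+0.0090) + (1/10)(0.0480+0.0250) + (1/10)(0.0790+0.0480) + (1/10)(0.1600+0.0790) + (1/10)(0.3400+0.1600) + (1/10)(0.5460+0.3400) + (1/10)(0.7680+0.5460) + (1/10)(1.0000+0.7680)
  = 0.0003 + 0.0012 + 0.0034 + 0.0073 + 0.0127 + 0.0239 + 0.0500 + 0.0886 + 0.1314 + 0.1768 = 0.4956
G = 1 − 0.4956 = 0.5044

0.504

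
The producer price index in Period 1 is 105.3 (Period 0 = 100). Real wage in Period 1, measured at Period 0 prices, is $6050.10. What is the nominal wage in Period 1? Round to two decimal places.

6370.76

Nominal = Real × (Index/100) = 6050.10 × (105.3/100)
        = 6050.10 × 1.053 = 6370.7553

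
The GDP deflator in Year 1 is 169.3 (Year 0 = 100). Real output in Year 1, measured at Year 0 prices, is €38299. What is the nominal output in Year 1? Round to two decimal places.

Nominal = Real × (Index/100) = 38299 × (169.3/100)
        = 38299 × 1.693 = 64840.2070

64840.21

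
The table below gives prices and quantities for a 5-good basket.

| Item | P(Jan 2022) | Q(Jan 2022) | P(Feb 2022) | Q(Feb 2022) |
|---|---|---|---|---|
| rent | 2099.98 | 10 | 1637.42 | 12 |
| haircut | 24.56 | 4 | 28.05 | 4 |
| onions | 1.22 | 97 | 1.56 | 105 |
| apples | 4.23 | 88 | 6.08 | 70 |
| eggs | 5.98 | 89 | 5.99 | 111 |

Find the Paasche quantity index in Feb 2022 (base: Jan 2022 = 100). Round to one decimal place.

118.7

Paasche quantity index uses current-period prices as weights.
ΣP(Feb 2022)·Q(Feb 2022) = 1637.42×12 + 28.05×4 + 1.56×105 + 6.08×70 + 5.99×111 = 19649.04 + 112.2 + 163.8 + 425.6 + 664.89 = 21015.53
ΣP(Feb 2022)·Q(Jan 2022) = 1637.42×10 + 28.05×4 + 1.56×97 + 6.08×88 + 5.99×89 = 16374.2 + 112.2 + 151.32 + 535.04 + 533.11 = 17705.87
Index = 21015.53 / 17705.87 × 100 = 118.6924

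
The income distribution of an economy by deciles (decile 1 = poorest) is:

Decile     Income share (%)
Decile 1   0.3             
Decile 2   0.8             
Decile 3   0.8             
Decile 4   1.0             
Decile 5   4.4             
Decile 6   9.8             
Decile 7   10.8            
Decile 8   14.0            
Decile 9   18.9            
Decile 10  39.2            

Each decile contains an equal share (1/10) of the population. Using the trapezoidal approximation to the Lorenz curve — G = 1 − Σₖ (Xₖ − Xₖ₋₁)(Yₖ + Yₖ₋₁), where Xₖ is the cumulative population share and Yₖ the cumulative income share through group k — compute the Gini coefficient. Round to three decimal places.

Cumulative income shares Yₖ: 0.0030, 0.0110, 0.0190, 0.0290, 0.0730, 0.1710, 0.2790, 0.4190, 0.6080, 1.0000
Σ (Xₖ−Xₖ₋₁)(Yₖ+Yₖ₋₁) = (1/10)(0.0030+0.0000) + (1/10)(0.0110+0.0030) + (1/10)(0.0190+0.0110) + (1/10)(0.0290+0.0190) + (1/10)(0.0730+0.0290) + (1/10)(0.1710+0.0730) + (1/10)(0.2790+0.1710) + (1/10)(0.4190+0.2790) + (1/10)(0.6080+0.4190) + (1/10)(1.0000+0.6080)
  = 0.0003 + 0.0014 + 0.0030 + 0.0048 + 0.0102 + 0.0244 + 0.0450 + 0.0698 + 0.1027 + 0.1608 = 0.4224
G = 1 − 0.4224 = 0.5776

0.578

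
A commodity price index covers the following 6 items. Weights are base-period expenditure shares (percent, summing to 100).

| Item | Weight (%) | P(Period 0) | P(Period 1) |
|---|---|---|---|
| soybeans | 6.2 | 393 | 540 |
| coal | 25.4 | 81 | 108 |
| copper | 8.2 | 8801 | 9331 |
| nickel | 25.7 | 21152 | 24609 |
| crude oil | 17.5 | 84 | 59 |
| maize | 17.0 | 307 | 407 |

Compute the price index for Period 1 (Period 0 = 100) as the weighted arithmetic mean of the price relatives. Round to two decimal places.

115.81

soybeans: 6.2 × (540/393) = 6.2 × 1.374046 = 8.5191
coal: 25.4 × (108/81) = 25.4 × 1.333333 = 33.8667
copper: 8.2 × (9331/8801) = 8.2 × 1.060220 = 8.6938
nickel: 25.7 × (24609/21152) = 25.7 × 1.163436 = 29.9003
crude oil: 17.5 × (59/84) = 17.5 × 0.702381 = 12.2917
maize: 17.0 × (407/307) = 17.0 × 1.325733 = 22.5375
Index = Σ wᵢ·(p₁ᵢ/p₀ᵢ) = 8.5191 + 33.8667 + 8.6938 + 29.9003 + 12.2917 + 22.5375 = 115.8090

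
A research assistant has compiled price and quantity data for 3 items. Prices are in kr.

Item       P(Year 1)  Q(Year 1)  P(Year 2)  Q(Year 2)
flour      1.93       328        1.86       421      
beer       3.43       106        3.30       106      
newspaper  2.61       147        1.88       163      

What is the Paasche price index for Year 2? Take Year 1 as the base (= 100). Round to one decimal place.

Paasche price index uses current-period quantities as weights.
ΣP(Year 2)·Q(Year 2) = 1.86×421 + 3.30×106 + 1.88×163 = 783.06 + 349.8 + 306.44 = 1439.3
ΣP(Year 1)·Q(Year 2) = 1.93×421 + 3.43×106 + 2.61×163 = 812.53 + 363.58 + 425.43 = 1601.54
Index = 1439.3 / 1601.54 × 100 = 89.8698

89.9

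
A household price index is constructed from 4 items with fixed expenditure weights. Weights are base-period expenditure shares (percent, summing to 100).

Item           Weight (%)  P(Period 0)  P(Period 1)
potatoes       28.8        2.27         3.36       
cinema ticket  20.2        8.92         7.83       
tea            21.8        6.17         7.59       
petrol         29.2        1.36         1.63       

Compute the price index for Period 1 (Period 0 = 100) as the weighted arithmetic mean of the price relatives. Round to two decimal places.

122.17

potatoes: 28.8 × (3.36/2.27) = 28.8 × 1.480176 = 42.6291
cinema ticket: 20.2 × (7.83/8.92) = 20.2 × 0.877803 = 17.7316
tea: 21.8 × (7.59/6.17) = 21.8 × 1.230146 = 26.8172
petrol: 29.2 × (1.63/1.36) = 29.2 × 1.198529 = 34.9971
Index = Σ wᵢ·(p₁ᵢ/p₀ᵢ) = 42.6291 + 17.7316 + 26.8172 + 34.9971 = 122.1749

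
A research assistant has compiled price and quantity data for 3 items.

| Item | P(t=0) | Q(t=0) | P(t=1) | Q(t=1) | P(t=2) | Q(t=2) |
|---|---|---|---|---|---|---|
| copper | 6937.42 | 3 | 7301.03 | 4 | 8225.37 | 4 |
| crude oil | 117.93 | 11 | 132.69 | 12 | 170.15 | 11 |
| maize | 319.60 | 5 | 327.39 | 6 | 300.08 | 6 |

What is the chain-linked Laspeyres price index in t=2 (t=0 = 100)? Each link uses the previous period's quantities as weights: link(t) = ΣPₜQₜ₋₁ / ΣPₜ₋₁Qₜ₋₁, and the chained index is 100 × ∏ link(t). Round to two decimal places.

Link t=0→t=1:
ΣP(t=1)Q(t=0) = 7301.03×3 + 132.69×11 + 327.39×5 = 21903.09 + 1459.59 + 1636.95 = 24999.63
ΣP(t=0)Q(t=0) = 6937.42×3 + 117.93×11 + 319.60×5 = 20812.26 + 1297.23 + 1598 = 23707.49
link = 24999.63/23707.49 = 1.054503
Link t=1→t=2:
ΣP(t=2)Q(t=1) = 8225.37×4 + 170.15×12 + 300.08×6 = 32901.48 + 2041.8 + 1800.48 = 36743.76
ΣP(t=1)Q(t=1) = 7301.03×4 + 132.69×12 + 327.39×6 = 29204.12 + 1592.28 + 1964.34 = 32760.74
link = 36743.76/32760.74 = 1.121579
Chained index = 100 × 1.054503 × 1.121579 = 118.2709

118.27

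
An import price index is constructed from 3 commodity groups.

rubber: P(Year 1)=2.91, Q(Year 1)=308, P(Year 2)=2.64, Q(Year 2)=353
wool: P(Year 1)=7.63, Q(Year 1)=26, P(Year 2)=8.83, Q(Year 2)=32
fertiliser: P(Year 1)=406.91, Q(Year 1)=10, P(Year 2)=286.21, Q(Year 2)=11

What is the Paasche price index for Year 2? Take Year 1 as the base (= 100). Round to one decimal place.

Paasche price index uses current-period quantities as weights.
ΣP(Year 2)·Q(Year 2) = 2.64×353 + 8.83×32 + 286.21×11 = 931.92 + 282.56 + 3148.31 = 4362.79
ΣP(Year 1)·Q(Year 2) = 2.91×353 + 7.63×32 + 406.91×11 = 1027.23 + 244.16 + 4476.01 = 5747.4
Index = 4362.79 / 5747.4 × 100 = 75.9089

75.9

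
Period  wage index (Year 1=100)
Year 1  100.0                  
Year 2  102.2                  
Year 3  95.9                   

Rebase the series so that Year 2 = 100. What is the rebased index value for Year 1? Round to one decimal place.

Rebased(Year 1) = 100.0 / 102.2 × 100 = 97.8474

97.8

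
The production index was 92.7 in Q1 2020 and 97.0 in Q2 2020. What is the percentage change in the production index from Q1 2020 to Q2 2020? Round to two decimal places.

4.64%

Change = (97.0 − 92.7) / 92.7 × 100
       = 4.3 / 92.7 × 100 = 4.6386%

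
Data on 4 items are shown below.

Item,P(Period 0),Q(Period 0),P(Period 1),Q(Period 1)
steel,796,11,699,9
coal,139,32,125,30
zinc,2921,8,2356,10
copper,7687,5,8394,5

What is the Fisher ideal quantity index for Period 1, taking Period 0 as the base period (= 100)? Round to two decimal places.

Laspeyres component (base-period weights):
ΣP(Period 0)Q(Period 1) = 796×9 + 139×30 + 2921×10 + 7687×5 = 7164 + 4170 + 29210 + 38435 = 78979
ΣP(Period 0)Q(Period 0) = 796×11 + 139×32 + 2921×8 + 7687×5 = 8756 + 4448 + 23368 + 38435 = 75007
L = 78979 / 75007 × 100 = 105.2955
Paasche component (current-period weights):
ΣP(Period 1)Q(Period 1) = 699×9 + 125×30 + 2356×10 + 8394×5 = 6291 + 3750 + 23560 + 41970 = 75571
ΣP(Period 1)Q(Period 0) = 699×11 + 125×32 + 2356×8 + 8394×5 = 7689 + 4000 + 18848 + 41970 = 72507
P = 75571 / 72507 × 100 = 104.2258
Fisher = √(L × P) = √(105.2955 × 104.2258) = 104.7593

104.76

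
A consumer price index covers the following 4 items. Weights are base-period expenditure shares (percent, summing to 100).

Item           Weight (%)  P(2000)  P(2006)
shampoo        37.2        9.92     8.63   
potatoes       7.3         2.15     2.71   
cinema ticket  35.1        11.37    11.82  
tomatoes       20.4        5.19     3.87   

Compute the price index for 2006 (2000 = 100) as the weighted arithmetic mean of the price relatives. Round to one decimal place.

93.3

shampoo: 37.2 × (8.63/9.92) = 37.2 × 0.869960 = 32.3625
potatoes: 7.3 × (2.71/2.15) = 7.3 × 1.260465 = 9.2014
cinema ticket: 35.1 × (11.82/11.37) = 35.1 × 1.039578 = 36.4892
tomatoes: 20.4 × (3.87/5.19) = 20.4 × 0.745665 = 15.2116
Index = Σ wᵢ·(p₁ᵢ/p₀ᵢ) = 32.3625 + 9.2014 + 36.4892 + 15.2116 = 93.2646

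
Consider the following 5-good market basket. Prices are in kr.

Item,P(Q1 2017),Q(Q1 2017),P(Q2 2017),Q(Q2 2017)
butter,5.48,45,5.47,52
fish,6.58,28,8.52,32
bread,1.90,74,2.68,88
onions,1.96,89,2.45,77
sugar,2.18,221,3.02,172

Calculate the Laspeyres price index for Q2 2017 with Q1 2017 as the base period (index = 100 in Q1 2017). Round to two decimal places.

Laspeyres price index uses base-period quantities as weights.
ΣP(Q2 2017)·Q(Q1 2017) = 5.47×45 + 8.52×28 + 2.68×74 + 2.45×89 + 3.02×221 = 246.15 + 238.56 + 198.32 + 218.05 + 667.42 = 1568.5
ΣP(Q1 2017)·Q(Q1 2017) = 5.48×45 + 6.58×28 + 1.90×74 + 1.96×89 + 2.18×221 = 246.6 + 184.24 + 140.6 + 174.44 + 481.78 = 1227.66
Index = 1568.5 / 1227.66 × 100 = 127.7634

127.76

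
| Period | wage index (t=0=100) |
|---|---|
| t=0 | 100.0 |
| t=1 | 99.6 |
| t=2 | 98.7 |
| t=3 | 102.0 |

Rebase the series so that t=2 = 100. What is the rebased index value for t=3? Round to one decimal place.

Rebased(t=3) = 102.0 / 98.7 × 100 = 103.3435

103.3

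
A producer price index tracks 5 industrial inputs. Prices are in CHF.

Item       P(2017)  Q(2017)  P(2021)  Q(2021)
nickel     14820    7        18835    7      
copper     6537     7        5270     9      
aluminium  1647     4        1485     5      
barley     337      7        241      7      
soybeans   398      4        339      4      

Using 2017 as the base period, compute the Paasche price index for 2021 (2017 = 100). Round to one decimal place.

Paasche price index uses current-period quantities as weights.
ΣP(2021)·Q(2021) = 18835×7 + 5270×9 + 1485×5 + 241×7 + 339×4 = 131845 + 47430 + 7425 + 1687 + 1356 = 189743
ΣP(2017)·Q(2021) = 14820×7 + 6537×9 + 1647×5 + 337×7 + 398×4 = 103740 + 58833 + 8235 + 2359 + 1592 = 174759
Index = 189743 / 174759 × 100 = 108.5741

108.6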